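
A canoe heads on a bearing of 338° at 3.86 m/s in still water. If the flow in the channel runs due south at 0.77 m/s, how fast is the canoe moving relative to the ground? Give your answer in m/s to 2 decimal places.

Taking east as x and north as y: velocity relative to the water = (-1.446, 3.579) m/s; the water relative to ground = (0.000, -0.770) m/s.
Velocity relative to ground = (-1.446, 3.579) + (0.000, -0.770) = (-1.446, 2.809) m/s.
Speed = |(-1.446, 2.809)| = 3.159 m/s.

3.16 m/s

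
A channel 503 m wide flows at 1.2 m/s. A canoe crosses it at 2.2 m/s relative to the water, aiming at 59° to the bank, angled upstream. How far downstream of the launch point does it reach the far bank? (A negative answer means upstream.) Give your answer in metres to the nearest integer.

18 m

Perpendicular speed = 1.886 m/s; crossing time = 503 / 1.886 = 266.735 s.
Net downstream speed = 0.067 m/s.
Drift = 0.067 × 266.735 = 17.849 m (downstream).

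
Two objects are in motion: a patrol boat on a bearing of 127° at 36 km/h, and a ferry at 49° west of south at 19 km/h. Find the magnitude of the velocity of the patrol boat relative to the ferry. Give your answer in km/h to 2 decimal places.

44.06 km/h

Taking east as x and north as y: patrol boat velocity = (28.751, -21.665) km/h; ferry velocity = (-14.339, -12.465) km/h.
Velocity of patrol boat relative to ferry = (28.751, -21.665) − (-14.339, -12.465) = (43.090, -9.200) km/h.
Magnitude = |(43.090, -9.200)| = 44.062 km/h.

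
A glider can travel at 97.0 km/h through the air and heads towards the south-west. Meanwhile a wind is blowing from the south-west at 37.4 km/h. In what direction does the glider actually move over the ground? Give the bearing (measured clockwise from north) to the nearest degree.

Taking east as x and north as y: velocity relative to the air = (-68.589, -68.589) km/h; the air relative to ground = (26.446, 26.446) km/h.
Velocity relative to ground = (-68.589, -68.589) + (26.446, 26.446) = (-42.144, -42.144) km/h.
Bearing = atan2(-42.14, -42.14) = 225.00° clockwise from north.

225°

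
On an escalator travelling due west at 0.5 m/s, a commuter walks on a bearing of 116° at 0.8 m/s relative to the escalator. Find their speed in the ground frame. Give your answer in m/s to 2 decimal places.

0.41 m/s

Taking east as x and north as y: escalator velocity = (-0.500, 0.000) m/s; commuter velocity relative to escalator = (0.719, -0.351) m/s.
Velocity relative to ground = (-0.500, 0.000) + (0.719, -0.351) = (0.219, -0.351) m/s.
Speed = |(0.219, -0.351)| = 0.413 m/s.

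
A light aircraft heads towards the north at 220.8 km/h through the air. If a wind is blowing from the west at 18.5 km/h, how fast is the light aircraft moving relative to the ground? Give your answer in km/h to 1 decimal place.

Taking east as x and north as y: velocity relative to the air = (0.000, 220.800) km/h; the air relative to ground = (18.500, 0.000) km/h.
Velocity relative to ground = (0.000, 220.800) + (18.500, 0.000) = (18.500, 220.800) km/h.
Speed = |(18.500, 220.800)| = 221.574 km/h.

221.6 km/h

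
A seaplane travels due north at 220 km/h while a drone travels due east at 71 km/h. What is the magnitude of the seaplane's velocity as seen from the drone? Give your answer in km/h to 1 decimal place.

Taking east as x and north as y: seaplane velocity = (0.000, 220.000) km/h; drone velocity = (71.000, 0.000) km/h.
Velocity of seaplane relative to drone = (0.000, 220.000) − (71.000, 0.000) = (-71.000, 220.000) km/h.
Magnitude = |(-71.000, 220.000)| = 231.173 km/h.

231.2 km/h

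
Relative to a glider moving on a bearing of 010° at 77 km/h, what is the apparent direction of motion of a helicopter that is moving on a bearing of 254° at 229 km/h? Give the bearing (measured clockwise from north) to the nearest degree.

239°

Taking east as x and north as y: helicopter velocity = (-220.129, -63.121) km/h; glider velocity = (13.371, 75.830) km/h.
Velocity of helicopter relative to glider = (-220.129, -63.121) − (13.371, 75.830) = (-233.500, -138.951) km/h.
Bearing = atan2(-233.50, -138.95) = 239.24° clockwise from north.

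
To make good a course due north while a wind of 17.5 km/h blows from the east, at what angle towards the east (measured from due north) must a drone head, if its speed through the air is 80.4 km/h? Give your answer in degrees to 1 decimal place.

The wind pushes perpendicular to the desired track; the heading must have a component into the wind equal to 17.5 km/h: 80.4 sin θ = 17.5.
sin θ = 0.2177, so θ = 12.572°.

12.6°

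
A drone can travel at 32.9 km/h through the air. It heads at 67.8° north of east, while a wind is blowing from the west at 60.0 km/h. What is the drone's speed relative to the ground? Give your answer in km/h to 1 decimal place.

Taking east as x and north as y: velocity relative to the air = (12.431, 30.461) km/h; the air relative to ground = (60.000, 0.000) km/h.
Velocity relative to ground = (12.431, 30.461) + (60.000, 0.000) = (72.431, 30.461) km/h.
Speed = |(72.431, 30.461)| = 78.576 km/h.

78.6 km/h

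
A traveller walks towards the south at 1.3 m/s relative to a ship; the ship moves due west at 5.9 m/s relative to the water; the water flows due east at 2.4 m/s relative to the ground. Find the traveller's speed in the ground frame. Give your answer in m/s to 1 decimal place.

3.7 m/s

In east/north components (m/s): traveller relative to ship = (0.000, -1.300); ship relative to water = (-5.900, 0.000); water relative to ground = (2.400, 0.000).
Sum = (-3.500, -1.300) m/s.
Speed = |(-3.500, -1.300)| = 3.734 m/s.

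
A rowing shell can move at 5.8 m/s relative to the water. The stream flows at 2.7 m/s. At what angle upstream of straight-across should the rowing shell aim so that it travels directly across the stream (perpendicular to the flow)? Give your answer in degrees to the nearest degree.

28°

To cancel the current, the upstream component of the rowing shell's velocity must equal the flow: 5.8 sin θ = 2.7.
sin θ = 2.7 / 5.8 = 0.4655.
θ = arcsin(0.4655) = 27.744°.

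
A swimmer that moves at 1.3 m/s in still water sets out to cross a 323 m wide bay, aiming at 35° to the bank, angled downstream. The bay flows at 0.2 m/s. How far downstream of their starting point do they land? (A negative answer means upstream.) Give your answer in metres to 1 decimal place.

547.9 m

Perpendicular speed = 0.746 m/s; crossing time = 323 / 0.746 = 433.179 s.
Net downstream speed = 1.265 m/s.
Drift = 1.265 × 433.179 = 547.928 m (downstream).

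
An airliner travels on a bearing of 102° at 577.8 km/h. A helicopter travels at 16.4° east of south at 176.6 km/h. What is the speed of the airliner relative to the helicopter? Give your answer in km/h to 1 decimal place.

517.7 km/h

Taking east as x and north as y: airliner velocity = (565.174, -120.131) km/h; helicopter velocity = (49.862, -169.415) km/h.
Velocity of airliner relative to helicopter = (565.174, -120.131) − (49.862, -169.415) = (515.312, 49.283) km/h.
Magnitude = |(515.312, 49.283)| = 517.664 km/h.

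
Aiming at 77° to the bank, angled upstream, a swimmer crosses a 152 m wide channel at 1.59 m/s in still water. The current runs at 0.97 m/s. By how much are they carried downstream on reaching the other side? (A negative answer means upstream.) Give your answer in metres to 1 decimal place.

Perpendicular speed = 1.549 m/s; crossing time = 152 / 1.549 = 98.112 s.
Net downstream speed = 0.612 m/s.
Drift = 0.612 × 98.112 = 60.077 m (downstream).

60.1 m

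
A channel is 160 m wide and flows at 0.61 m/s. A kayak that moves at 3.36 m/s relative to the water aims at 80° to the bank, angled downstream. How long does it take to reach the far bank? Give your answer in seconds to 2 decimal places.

The component of the kayak's velocity perpendicular to the bank is 3.36 × sin 80° = 3.309 m/s.
Only the cross-stream component determines the crossing time; the current contributes nothing perpendicular to the bank.
Time = 160 / 3.309 = 48.354 s.

48.35 s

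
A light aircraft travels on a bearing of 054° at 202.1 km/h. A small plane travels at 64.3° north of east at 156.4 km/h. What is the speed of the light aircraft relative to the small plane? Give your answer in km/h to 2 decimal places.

98.21 km/h

Taking east as x and north as y: light aircraft velocity = (163.502, 118.791) km/h; small plane velocity = (67.824, 140.928) km/h.
Velocity of light aircraft relative to small plane = (163.502, 118.791) − (67.824, 140.928) = (95.678, -22.137) km/h.
Magnitude = |(95.678, -22.137)| = 98.206 km/h.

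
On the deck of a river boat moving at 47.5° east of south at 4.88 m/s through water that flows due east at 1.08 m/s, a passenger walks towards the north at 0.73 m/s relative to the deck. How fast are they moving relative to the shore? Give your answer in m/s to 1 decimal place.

In east/north components (m/s): passenger relative to river boat = (0.000, 0.730); river boat relative to water = (3.598, -3.297); water relative to ground = (1.080, 0.000).
Sum = (4.678, -2.567) m/s.
Speed = |(4.678, -2.567)| = 5.336 m/s.

5.3 m/s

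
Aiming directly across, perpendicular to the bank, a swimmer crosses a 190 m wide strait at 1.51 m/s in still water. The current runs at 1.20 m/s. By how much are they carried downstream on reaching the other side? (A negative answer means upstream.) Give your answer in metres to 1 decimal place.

Perpendicular speed = 1.510 m/s; crossing time = 190 / 1.510 = 125.828 s.
Net downstream speed = 1.200 m/s.
Drift = 1.200 × 125.828 = 150.993 m (downstream).

151.0 m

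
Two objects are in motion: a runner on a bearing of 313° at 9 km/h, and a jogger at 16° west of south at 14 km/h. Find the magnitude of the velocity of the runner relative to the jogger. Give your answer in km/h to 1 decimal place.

19.8 km/h

Taking east as x and north as y: runner velocity = (-6.582, 6.138) km/h; jogger velocity = (-3.859, -13.458) km/h.
Velocity of runner relative to jogger = (-6.582, 6.138) − (-3.859, -13.458) = (-2.723, 19.596) km/h.
Magnitude = |(-2.723, 19.596)| = 19.784 km/h.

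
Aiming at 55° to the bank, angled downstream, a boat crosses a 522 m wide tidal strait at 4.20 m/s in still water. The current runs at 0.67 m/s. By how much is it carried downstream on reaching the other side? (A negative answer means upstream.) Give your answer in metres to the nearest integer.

467 m

Perpendicular speed = 3.440 m/s; crossing time = 522 / 3.440 = 151.725 s.
Net downstream speed = 3.079 m/s.
Drift = 3.079 × 151.725 = 467.164 m (downstream).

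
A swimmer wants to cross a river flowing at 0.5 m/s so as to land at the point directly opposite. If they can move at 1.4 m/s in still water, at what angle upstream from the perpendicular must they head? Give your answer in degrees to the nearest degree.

To cancel the current, the upstream component of the swimmer's velocity must equal the flow: 1.4 sin θ = 0.5.
sin θ = 0.5 / 1.4 = 0.3571.
θ = arcsin(0.3571) = 20.925°.

21°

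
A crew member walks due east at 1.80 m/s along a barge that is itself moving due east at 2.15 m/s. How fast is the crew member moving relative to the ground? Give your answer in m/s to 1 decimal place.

4.0 m/s

Taking east as x and north as y: barge velocity = (2.150, 0.000) m/s; crew member velocity relative to barge = (1.800, 0.000) m/s.
Velocity relative to ground = (2.150, 0.000) + (1.800, 0.000) = (3.950, 0.000) m/s.
Speed = |(3.950, 0.000)| = 3.950 m/s.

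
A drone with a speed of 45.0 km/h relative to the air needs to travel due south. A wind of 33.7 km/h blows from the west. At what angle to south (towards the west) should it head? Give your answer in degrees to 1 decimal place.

48.5°

The wind pushes perpendicular to the desired track; the heading must have a component into the wind equal to 33.7 km/h: 45.0 sin θ = 33.7.
sin θ = 0.7489, so θ = 48.494°.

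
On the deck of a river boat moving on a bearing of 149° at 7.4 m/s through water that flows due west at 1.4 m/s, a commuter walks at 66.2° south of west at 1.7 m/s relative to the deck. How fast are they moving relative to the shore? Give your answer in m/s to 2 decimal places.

8.08 m/s

In east/north components (m/s): commuter relative to river boat = (-0.686, -1.555); river boat relative to water = (3.811, -6.343); water relative to ground = (-1.400, 0.000).
Sum = (1.725, -7.898) m/s.
Speed = |(1.725, -7.898)| = 8.085 m/s.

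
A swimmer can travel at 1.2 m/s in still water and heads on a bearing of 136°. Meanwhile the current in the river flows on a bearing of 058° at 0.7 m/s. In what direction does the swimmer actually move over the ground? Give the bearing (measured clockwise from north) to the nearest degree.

109°

Taking east as x and north as y: velocity relative to the water = (0.834, -0.863) m/s; the water relative to ground = (0.594, 0.371) m/s.
Velocity relative to ground = (0.834, -0.863) + (0.594, 0.371) = (1.427, -0.492) m/s.
Bearing = atan2(1.43, -0.49) = 109.03° clockwise from north.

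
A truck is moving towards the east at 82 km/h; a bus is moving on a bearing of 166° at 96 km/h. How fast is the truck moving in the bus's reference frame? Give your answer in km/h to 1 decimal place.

Taking east as x and north as y: truck velocity = (82.000, 0.000) km/h; bus velocity = (23.225, -93.148) km/h.
Velocity of truck relative to bus = (82.000, 0.000) − (23.225, -93.148) = (58.775, 93.148) km/h.
Magnitude = |(58.775, 93.148)| = 110.142 km/h.

110.1 km/h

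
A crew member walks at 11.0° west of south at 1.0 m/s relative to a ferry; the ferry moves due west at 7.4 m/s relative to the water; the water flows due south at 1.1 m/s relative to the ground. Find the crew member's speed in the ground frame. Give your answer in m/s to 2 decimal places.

In east/north components (m/s): crew member relative to ferry = (-0.191, -0.982); ferry relative to water = (-7.400, 0.000); water relative to ground = (0.000, -1.100).
Sum = (-7.591, -2.082) m/s.
Speed = |(-7.591, -2.082)| = 7.871 m/s.

7.87 m/s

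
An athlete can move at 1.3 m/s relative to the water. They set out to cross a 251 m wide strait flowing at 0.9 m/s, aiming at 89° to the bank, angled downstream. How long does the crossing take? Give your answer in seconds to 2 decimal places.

The component of the athlete's velocity perpendicular to the bank is 1.3 × sin 89° = 1.300 m/s.
Only the cross-stream component determines the crossing time; the current contributes nothing perpendicular to the bank.
Time = 251 / 1.300 = 193.106 s.

193.11 s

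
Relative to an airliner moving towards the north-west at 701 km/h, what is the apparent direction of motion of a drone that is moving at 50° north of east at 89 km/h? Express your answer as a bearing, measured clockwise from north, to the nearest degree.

Taking east as x and north as y: drone velocity = (57.208, 68.178) km/h; airliner velocity = (-495.682, 495.682) km/h.
Velocity of drone relative to airliner = (57.208, 68.178) − (-495.682, 495.682) = (552.890, -427.504) km/h.
Bearing = atan2(552.89, -427.50) = 127.71° clockwise from north.

128°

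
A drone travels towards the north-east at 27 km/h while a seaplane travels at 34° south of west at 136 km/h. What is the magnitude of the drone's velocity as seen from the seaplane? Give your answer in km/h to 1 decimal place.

162.6 km/h

Taking east as x and north as y: drone velocity = (19.092, 19.092) km/h; seaplane velocity = (-112.749, -76.050) km/h.
Velocity of drone relative to seaplane = (19.092, 19.092) − (-112.749, -76.050) = (131.841, 95.142) km/h.
Magnitude = |(131.841, 95.142)| = 162.586 km/h.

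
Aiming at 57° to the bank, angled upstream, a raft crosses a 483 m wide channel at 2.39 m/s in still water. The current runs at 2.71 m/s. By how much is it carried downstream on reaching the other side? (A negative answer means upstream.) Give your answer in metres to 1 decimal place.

339.4 m

Perpendicular speed = 2.004 m/s; crossing time = 483 / 2.004 = 240.967 s.
Net downstream speed = 1.408 m/s.
Drift = 1.408 × 240.967 = 339.357 m (downstream).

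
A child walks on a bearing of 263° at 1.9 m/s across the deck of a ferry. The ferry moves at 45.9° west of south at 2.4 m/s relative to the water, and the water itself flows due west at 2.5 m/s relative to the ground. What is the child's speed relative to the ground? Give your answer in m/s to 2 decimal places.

6.40 m/s

In east/north components (m/s): child relative to ferry = (-1.886, -0.232); ferry relative to water = (-1.724, -1.670); water relative to ground = (-2.500, 0.000).
Sum = (-6.109, -1.902) m/s.
Speed = |(-6.109, -1.902)| = 6.398 m/s.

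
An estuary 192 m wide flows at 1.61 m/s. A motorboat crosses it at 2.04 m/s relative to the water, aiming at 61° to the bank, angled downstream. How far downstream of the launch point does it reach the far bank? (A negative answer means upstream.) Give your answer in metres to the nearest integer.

280 m

Perpendicular speed = 1.784 m/s; crossing time = 192 / 1.784 = 107.610 s.
Net downstream speed = 2.599 m/s.
Drift = 2.599 × 107.610 = 279.679 m (downstream).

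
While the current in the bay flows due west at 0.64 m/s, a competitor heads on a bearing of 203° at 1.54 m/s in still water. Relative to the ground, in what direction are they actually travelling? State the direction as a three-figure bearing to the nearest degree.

221°

Taking east as x and north as y: velocity relative to the water = (-0.602, -1.418) m/s; the water relative to ground = (-0.640, 0.000) m/s.
Velocity relative to ground = (-0.602, -1.418) + (-0.640, 0.000) = (-1.242, -1.418) m/s.
Bearing = atan2(-1.24, -1.42) = 221.22° clockwise from north.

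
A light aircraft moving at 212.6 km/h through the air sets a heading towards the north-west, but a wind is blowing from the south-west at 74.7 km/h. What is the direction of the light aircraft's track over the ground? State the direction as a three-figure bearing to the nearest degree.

Taking east as x and north as y: velocity relative to the air = (-150.331, 150.331) km/h; the air relative to ground = (52.821, 52.821) km/h.
Velocity relative to ground = (-150.331, 150.331) + (52.821, 52.821) = (-97.510, 203.152) km/h.
Bearing = atan2(-97.51, 203.15) = 334.36° clockwise from north.

334°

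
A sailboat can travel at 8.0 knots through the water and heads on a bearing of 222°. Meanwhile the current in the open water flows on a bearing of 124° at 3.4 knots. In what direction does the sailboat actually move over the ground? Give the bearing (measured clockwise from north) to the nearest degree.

198°

Taking east as x and north as y: velocity relative to the water = (-5.353, -5.945) knots; the water relative to ground = (2.819, -1.901) knots.
Velocity relative to ground = (-5.353, -5.945) + (2.819, -1.901) = (-2.534, -7.846) knots.
Bearing = atan2(-2.53, -7.85) = 197.90° clockwise from north.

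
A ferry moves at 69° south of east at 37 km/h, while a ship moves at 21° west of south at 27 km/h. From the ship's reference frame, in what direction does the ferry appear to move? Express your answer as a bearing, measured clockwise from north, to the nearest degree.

112°

Taking east as x and north as y: ferry velocity = (13.260, -34.542) km/h; ship velocity = (-9.676, -25.207) km/h.
Velocity of ferry relative to ship = (13.260, -34.542) − (-9.676, -25.207) = (22.936, -9.336) km/h.
Bearing = atan2(22.94, -9.34) = 112.15° clockwise from north.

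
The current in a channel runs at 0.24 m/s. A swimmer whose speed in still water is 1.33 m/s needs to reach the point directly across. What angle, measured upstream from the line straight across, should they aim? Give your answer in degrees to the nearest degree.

To cancel the current, the upstream component of the swimmer's velocity must equal the flow: 1.33 sin θ = 0.24.
sin θ = 0.24 / 1.33 = 0.1805.
θ = arcsin(0.1805) = 10.396°.

10°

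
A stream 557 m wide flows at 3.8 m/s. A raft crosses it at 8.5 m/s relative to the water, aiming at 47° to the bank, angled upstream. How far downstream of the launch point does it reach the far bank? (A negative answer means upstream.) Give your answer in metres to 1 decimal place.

Perpendicular speed = 6.217 m/s; crossing time = 557 / 6.217 = 89.600 s.
Net downstream speed = -1.997 m/s.
Drift = -1.997 × 89.600 = -178.930 m (upstream).

-178.9 m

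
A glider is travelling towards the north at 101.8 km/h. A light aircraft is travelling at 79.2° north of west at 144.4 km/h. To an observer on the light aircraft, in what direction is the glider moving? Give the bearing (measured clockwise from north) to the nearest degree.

146°

Taking east as x and north as y: glider velocity = (0.000, 101.800) km/h; light aircraft velocity = (-27.058, 141.842) km/h.
Velocity of glider relative to light aircraft = (0.000, 101.800) − (-27.058, 141.842) = (27.058, -40.042) km/h.
Bearing = atan2(27.06, -40.04) = 145.95° clockwise from north.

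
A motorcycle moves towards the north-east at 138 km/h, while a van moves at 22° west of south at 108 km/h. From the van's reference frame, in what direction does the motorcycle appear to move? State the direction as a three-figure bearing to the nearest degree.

035°

Taking east as x and north as y: motorcycle velocity = (97.581, 97.581) km/h; van velocity = (-40.458, -100.136) km/h.
Velocity of motorcycle relative to van = (97.581, 97.581) − (-40.458, -100.136) = (138.038, 197.717) km/h.
Bearing = atan2(138.04, 197.72) = 34.92° clockwise from north.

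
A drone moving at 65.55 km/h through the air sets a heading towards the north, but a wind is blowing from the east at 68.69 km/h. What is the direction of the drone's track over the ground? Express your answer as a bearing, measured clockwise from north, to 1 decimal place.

313.7°

Taking east as x and north as y: velocity relative to the air = (0.000, 65.550) km/h; the air relative to ground = (-68.690, 0.000) km/h.
Velocity relative to ground = (0.000, 65.550) + (-68.690, 0.000) = (-68.690, 65.550) km/h.
Bearing = atan2(-68.69, 65.55) = 313.66° clockwise from north.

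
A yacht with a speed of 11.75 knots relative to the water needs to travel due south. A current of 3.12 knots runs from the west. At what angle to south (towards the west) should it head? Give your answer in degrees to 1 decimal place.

15.4°

The current pushes perpendicular to the desired track; the heading must have a component into the current equal to 3.12 knots: 11.75 sin θ = 3.12.
sin θ = 0.2655, so θ = 15.399°.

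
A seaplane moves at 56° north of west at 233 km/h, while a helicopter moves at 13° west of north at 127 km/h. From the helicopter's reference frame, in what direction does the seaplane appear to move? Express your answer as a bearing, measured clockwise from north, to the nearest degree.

Taking east as x and north as y: seaplane velocity = (-130.292, 193.166) km/h; helicopter velocity = (-28.569, 123.745) km/h.
Velocity of seaplane relative to helicopter = (-130.292, 193.166) − (-28.569, 123.745) = (-101.723, 69.421) km/h.
Bearing = atan2(-101.72, 69.42) = 304.31° clockwise from north.

304°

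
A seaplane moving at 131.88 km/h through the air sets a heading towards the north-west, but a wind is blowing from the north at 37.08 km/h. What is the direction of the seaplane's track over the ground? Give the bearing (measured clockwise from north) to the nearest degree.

301°

Taking east as x and north as y: velocity relative to the air = (-93.253, 93.253) km/h; the air relative to ground = (0.000, -37.080) km/h.
Velocity relative to ground = (-93.253, 93.253) + (0.000, -37.080) = (-93.253, 56.173) km/h.
Bearing = atan2(-93.25, 56.17) = 301.06° clockwise from north.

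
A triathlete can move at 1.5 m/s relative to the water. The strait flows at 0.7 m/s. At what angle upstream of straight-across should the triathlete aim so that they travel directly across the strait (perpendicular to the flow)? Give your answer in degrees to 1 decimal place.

27.8°

To cancel the current, the upstream component of the triathlete's velocity must equal the flow: 1.5 sin θ = 0.7.
sin θ = 0.7 / 1.5 = 0.4667.
θ = arcsin(0.4667) = 27.818°.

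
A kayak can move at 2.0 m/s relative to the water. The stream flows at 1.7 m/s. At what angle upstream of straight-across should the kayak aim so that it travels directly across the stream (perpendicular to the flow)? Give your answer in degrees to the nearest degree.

To cancel the current, the upstream component of the kayak's velocity must equal the flow: 2.0 sin θ = 1.7.
sin θ = 1.7 / 2.0 = 0.8500.
θ = arcsin(0.8500) = 58.212°.

58°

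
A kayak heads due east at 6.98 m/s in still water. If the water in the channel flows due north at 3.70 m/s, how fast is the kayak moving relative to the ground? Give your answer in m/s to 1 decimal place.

7.9 m/s

Taking east as x and north as y: velocity relative to the water = (6.980, 0.000) m/s; the water relative to ground = (0.000, 3.700) m/s.
Velocity relative to ground = (6.980, 0.000) + (0.000, 3.700) = (6.980, 3.700) m/s.
Speed = |(6.980, 3.700)| = 7.900 m/s.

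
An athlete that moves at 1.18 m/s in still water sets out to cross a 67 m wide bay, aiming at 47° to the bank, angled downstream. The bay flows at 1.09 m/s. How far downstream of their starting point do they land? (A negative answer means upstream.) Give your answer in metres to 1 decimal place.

147.1 m

Perpendicular speed = 0.863 m/s; crossing time = 67 / 0.863 = 77.636 s.
Net downstream speed = 1.895 m/s.
Drift = 1.895 × 77.636 = 147.102 m (downstream).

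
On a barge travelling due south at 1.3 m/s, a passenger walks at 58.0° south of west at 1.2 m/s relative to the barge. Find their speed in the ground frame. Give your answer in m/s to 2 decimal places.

Taking east as x and north as y: barge velocity = (0.000, -1.300) m/s; passenger velocity relative to barge = (-0.636, -1.018) m/s.
Velocity relative to ground = (0.000, -1.300) + (-0.636, -1.018) = (-0.636, -2.318) m/s.
Speed = |(-0.636, -2.318)| = 2.403 m/s.

2.40 m/s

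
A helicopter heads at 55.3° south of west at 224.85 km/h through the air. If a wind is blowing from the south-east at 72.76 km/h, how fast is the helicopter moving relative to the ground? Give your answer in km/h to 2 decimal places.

Taking east as x and north as y: velocity relative to the air = (-128.003, -184.859) km/h; the air relative to ground = (-51.449, 51.449) km/h.
Velocity relative to ground = (-128.003, -184.859) + (-51.449, 51.449) = (-179.452, -133.410) km/h.
Speed = |(-179.452, -133.410)| = 223.609 km/h.

223.61 km/h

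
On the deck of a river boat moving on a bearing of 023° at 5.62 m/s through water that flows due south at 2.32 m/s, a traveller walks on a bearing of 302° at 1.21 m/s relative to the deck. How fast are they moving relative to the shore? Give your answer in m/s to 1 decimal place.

In east/north components (m/s): traveller relative to river boat = (-1.026, 0.641); river boat relative to water = (2.196, 5.173); water relative to ground = (0.000, -2.320).
Sum = (1.170, 3.494) m/s.
Speed = |(1.170, 3.494)| = 3.685 m/s.

3.7 m/s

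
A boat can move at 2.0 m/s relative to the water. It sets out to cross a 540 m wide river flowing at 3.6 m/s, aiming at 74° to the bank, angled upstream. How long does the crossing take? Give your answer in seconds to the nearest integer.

The component of the boat's velocity perpendicular to the bank is 2.0 × sin 74° = 1.923 m/s.
The flow acts along the bank and has no component across it.
Time = 540 / 1.923 = 280.881 s.

281 s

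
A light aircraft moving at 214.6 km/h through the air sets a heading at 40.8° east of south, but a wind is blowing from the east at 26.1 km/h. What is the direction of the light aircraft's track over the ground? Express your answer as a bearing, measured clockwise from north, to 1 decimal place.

144.9°

Taking east as x and north as y: velocity relative to the air = (140.224, -162.451) km/h; the air relative to ground = (-26.100, 0.000) km/h.
Velocity relative to ground = (140.224, -162.451) + (-26.100, 0.000) = (114.124, -162.451) km/h.
Bearing = atan2(114.12, -162.45) = 144.91° clockwise from north.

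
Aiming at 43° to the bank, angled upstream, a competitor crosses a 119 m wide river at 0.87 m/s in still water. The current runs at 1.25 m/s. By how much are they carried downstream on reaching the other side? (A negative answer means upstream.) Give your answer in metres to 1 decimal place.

Perpendicular speed = 0.593 m/s; crossing time = 119 / 0.593 = 200.560 s.
Net downstream speed = 0.614 m/s.
Drift = 0.614 × 200.560 = 123.088 m (downstream).

123.1 m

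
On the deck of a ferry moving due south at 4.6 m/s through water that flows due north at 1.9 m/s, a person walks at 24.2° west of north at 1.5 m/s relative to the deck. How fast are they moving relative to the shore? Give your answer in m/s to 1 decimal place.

In east/north components (m/s): person relative to ferry = (-0.615, 1.368); ferry relative to water = (0.000, -4.600); water relative to ground = (0.000, 1.900).
Sum = (-0.615, -1.332) m/s.
Speed = |(-0.615, -1.332)| = 1.467 m/s.

1.5 m/s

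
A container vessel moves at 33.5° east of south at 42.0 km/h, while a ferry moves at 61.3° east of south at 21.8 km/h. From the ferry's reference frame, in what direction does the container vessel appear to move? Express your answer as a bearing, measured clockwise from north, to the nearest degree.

Taking east as x and north as y: container vessel velocity = (23.181, -35.023) km/h; ferry velocity = (19.122, -10.469) km/h.
Velocity of container vessel relative to ferry = (23.181, -35.023) − (19.122, -10.469) = (4.060, -24.554) km/h.
Bearing = atan2(4.06, -24.55) = 170.61° clockwise from north.

171°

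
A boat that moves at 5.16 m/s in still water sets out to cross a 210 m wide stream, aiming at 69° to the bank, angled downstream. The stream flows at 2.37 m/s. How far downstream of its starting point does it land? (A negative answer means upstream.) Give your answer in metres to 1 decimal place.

Perpendicular speed = 4.817 m/s; crossing time = 210 / 4.817 = 43.593 s.
Net downstream speed = 4.219 m/s.
Drift = 4.219 × 43.593 = 183.927 m (downstream).

183.9 m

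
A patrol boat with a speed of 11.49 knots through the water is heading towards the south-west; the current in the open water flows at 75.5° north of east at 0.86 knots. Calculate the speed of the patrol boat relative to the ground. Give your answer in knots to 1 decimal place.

Taking east as x and north as y: velocity relative to the water = (-8.125, -8.125) knots; the water relative to ground = (0.215, 0.833) knots.
Velocity relative to ground = (-8.125, -8.125) + (0.215, 0.833) = (-7.909, -7.292) knots.
Speed = |(-7.909, -7.292)| = 10.758 knots.

10.8 knots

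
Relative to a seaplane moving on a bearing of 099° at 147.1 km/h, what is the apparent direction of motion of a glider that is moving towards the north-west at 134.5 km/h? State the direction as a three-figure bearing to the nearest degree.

Taking east as x and north as y: glider velocity = (-95.106, 95.106) km/h; seaplane velocity = (145.289, -23.012) km/h.
Velocity of glider relative to seaplane = (-95.106, 95.106) − (145.289, -23.012) = (-240.395, 118.117) km/h.
Bearing = atan2(-240.39, 118.12) = 296.17° clockwise from north.

296°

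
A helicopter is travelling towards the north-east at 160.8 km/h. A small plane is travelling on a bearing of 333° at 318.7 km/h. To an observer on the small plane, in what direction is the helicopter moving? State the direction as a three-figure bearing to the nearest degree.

Taking east as x and north as y: helicopter velocity = (113.703, 113.703) km/h; small plane velocity = (-144.687, 283.964) km/h.
Velocity of helicopter relative to small plane = (113.703, 113.703) − (-144.687, 283.964) = (258.390, -170.261) km/h.
Bearing = atan2(258.39, -170.26) = 123.38° clockwise from north.

123°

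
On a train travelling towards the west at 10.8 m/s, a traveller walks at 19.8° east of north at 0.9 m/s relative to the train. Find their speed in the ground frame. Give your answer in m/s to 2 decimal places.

10.53 m/s

Taking east as x and north as y: train velocity = (-10.800, 0.000) m/s; traveller velocity relative to train = (0.305, 0.847) m/s.
Velocity relative to ground = (-10.800, 0.000) + (0.305, 0.847) = (-10.495, 0.847) m/s.
Speed = |(-10.495, 0.847)| = 10.529 m/s.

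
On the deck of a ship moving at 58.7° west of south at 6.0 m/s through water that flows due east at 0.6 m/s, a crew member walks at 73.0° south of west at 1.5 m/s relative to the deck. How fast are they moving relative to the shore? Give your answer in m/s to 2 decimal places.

6.74 m/s

In east/north components (m/s): crew member relative to ship = (-0.439, -1.434); ship relative to water = (-5.127, -3.117); water relative to ground = (0.600, 0.000).
Sum = (-4.965, -4.552) m/s.
Speed = |(-4.965, -4.552)| = 6.736 m/s.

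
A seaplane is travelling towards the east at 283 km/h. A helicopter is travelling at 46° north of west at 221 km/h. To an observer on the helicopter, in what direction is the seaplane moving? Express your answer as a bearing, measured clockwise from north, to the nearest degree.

110°

Taking east as x and north as y: seaplane velocity = (283.000, 0.000) km/h; helicopter velocity = (-153.519, 158.974) km/h.
Velocity of seaplane relative to helicopter = (283.000, 0.000) − (-153.519, 158.974) = (436.519, -158.974) km/h.
Bearing = atan2(436.52, -158.97) = 110.01° clockwise from north.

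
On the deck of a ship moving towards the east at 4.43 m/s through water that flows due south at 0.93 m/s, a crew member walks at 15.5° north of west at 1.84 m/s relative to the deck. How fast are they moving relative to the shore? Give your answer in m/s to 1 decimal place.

In east/north components (m/s): crew member relative to ship = (-1.773, 0.492); ship relative to water = (4.430, 0.000); water relative to ground = (0.000, -0.930).
Sum = (2.657, -0.438) m/s.
Speed = |(2.657, -0.438)| = 2.693 m/s.

2.7 m/s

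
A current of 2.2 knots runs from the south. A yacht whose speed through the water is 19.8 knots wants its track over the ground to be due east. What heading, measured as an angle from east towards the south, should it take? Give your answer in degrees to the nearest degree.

6°

The current pushes perpendicular to the desired track; the heading must have a component into the current equal to 2.2 knots: 19.8 sin θ = 2.2.
sin θ = 0.1111, so θ = 6.379°.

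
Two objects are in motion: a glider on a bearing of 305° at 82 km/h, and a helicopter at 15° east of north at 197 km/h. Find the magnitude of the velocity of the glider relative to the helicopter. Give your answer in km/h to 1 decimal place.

185.7 km/h

Taking east as x and north as y: glider velocity = (-67.170, 47.033) km/h; helicopter velocity = (50.987, 190.287) km/h.
Velocity of glider relative to helicopter = (-67.170, 47.033) − (50.987, 190.287) = (-118.158, -143.254) km/h.
Magnitude = |(-118.158, -143.254)| = 185.696 km/h.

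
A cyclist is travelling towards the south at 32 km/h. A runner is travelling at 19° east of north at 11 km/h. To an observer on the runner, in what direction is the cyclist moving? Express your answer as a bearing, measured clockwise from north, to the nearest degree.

185°

Taking east as x and north as y: cyclist velocity = (0.000, -32.000) km/h; runner velocity = (3.581, 10.401) km/h.
Velocity of cyclist relative to runner = (0.000, -32.000) − (3.581, 10.401) = (-3.581, -42.401) km/h.
Bearing = atan2(-3.58, -42.40) = 184.83° clockwise from north.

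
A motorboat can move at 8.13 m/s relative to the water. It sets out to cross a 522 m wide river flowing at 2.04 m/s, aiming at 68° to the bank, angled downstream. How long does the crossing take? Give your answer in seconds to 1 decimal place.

The component of the motorboat's velocity perpendicular to the bank is 8.13 × sin 68° = 7.538 m/s.
Only the cross-stream component determines the crossing time; the current contributes nothing perpendicular to the bank.
Time = 522 / 7.538 = 69.249 s.

69.2 s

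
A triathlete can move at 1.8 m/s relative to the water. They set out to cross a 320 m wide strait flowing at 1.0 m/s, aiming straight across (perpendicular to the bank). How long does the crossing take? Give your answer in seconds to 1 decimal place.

The component of the triathlete's velocity perpendicular to the bank is 1.8 m/s.
The current is parallel to the bank, so it does not affect the crossing time.
Time = 320 / 1.800 = 177.778 s.

177.8 s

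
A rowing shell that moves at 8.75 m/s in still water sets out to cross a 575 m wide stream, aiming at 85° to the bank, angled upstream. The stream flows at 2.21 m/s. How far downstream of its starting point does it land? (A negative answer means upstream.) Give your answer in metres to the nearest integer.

95 m

Perpendicular speed = 8.717 m/s; crossing time = 575 / 8.717 = 65.965 s.
Net downstream speed = 1.447 m/s.
Drift = 1.447 × 65.965 = 95.477 m (downstream).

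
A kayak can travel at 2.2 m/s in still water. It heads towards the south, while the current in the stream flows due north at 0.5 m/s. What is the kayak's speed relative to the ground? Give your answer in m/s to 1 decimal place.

Taking east as x and north as y: velocity relative to the water = (0.000, -2.200) m/s; the water relative to ground = (0.000, 0.500) m/s.
Velocity relative to ground = (0.000, -2.200) + (0.000, 0.500) = (0.000, -1.700) m/s.
Speed = |(0.000, -1.700)| = 1.700 m/s.

1.7 m/s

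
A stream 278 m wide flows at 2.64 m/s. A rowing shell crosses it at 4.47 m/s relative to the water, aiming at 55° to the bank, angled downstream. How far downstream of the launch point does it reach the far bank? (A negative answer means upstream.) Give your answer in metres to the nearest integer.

Perpendicular speed = 3.662 m/s; crossing time = 278 / 3.662 = 75.923 s.
Net downstream speed = 5.204 m/s.
Drift = 5.204 × 75.923 = 395.094 m (downstream).

395 m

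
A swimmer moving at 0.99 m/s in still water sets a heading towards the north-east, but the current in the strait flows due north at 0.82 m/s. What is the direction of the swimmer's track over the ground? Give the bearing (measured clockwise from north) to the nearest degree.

Taking east as x and north as y: velocity relative to the water = (0.700, 0.700) m/s; the water relative to ground = (0.000, 0.820) m/s.
Velocity relative to ground = (0.700, 0.700) + (0.000, 0.820) = (0.700, 1.520) m/s.
Bearing = atan2(0.70, 1.52) = 24.73° clockwise from north.

025°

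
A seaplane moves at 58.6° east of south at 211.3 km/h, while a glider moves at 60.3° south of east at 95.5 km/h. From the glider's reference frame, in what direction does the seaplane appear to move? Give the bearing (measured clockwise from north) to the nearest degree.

Taking east as x and north as y: seaplane velocity = (180.355, -110.089) km/h; glider velocity = (47.316, -82.954) km/h.
Velocity of seaplane relative to glider = (180.355, -110.089) − (47.316, -82.954) = (133.039, -27.135) km/h.
Bearing = atan2(133.04, -27.14) = 101.53° clockwise from north.

102°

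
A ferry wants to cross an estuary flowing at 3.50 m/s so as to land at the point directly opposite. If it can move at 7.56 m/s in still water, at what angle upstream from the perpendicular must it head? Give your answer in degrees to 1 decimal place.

To cancel the current, the upstream component of the ferry's velocity must equal the flow: 7.56 sin θ = 3.50.
sin θ = 3.50 / 7.56 = 0.4630.
θ = arcsin(0.4630) = 27.578°.

27.6°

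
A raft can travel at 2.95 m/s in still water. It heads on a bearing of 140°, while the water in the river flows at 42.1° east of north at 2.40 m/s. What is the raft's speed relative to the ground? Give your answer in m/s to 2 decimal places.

3.54 m/s

Taking east as x and north as y: velocity relative to the water = (1.896, -2.260) m/s; the water relative to ground = (1.609, 1.781) m/s.
Velocity relative to ground = (1.896, -2.260) + (1.609, 1.781) = (3.505, -0.479) m/s.
Speed = |(3.505, -0.479)| = 3.538 m/s.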